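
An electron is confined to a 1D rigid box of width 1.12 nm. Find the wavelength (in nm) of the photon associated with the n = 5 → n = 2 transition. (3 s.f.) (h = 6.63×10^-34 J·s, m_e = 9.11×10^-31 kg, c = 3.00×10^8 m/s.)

E_1 = h²/(8m_eL²) = 4.808×10^-20 J, so ΔE = (5² − 2²)E_1 = 1.010×10^-18 J.
λ = hc/ΔE = (6.63×10^-34·3.00×10^8)/1.010×10^-18 = 1.97×10^-7 m = 197 nm.

λ = 197 nm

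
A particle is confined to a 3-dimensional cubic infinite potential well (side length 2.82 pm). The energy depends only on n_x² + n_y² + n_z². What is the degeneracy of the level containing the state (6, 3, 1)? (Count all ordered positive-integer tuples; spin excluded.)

degeneracy = 6

The level has n_x² + n_y² + n_z² = 46. The ordered positive-integer solutions are (1, 3, 6), (1, 6, 3), (3, 1, 6), (3, 6, 1), (6, 1, 3), (6, 3, 1).
That gives 6 states.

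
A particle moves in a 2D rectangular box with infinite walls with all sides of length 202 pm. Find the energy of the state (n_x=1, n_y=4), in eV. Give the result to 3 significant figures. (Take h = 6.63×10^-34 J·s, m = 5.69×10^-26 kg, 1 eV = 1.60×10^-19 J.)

For a 2D rectangular well E = (h²/8m)·Σ n_i²/L_i² = (6.63×10^-34)²/(8·5.69×10^-26) · [1²/(202 pm)² + 4²/(202 pm)²].
Evaluating gives E = 4.023×10^-22 J = 0.00251 eV.

E = 0.00251 eV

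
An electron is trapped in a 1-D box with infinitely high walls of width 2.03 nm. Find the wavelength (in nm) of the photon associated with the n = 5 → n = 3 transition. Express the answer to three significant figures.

E_1 = h²/(8m_eL²) = 1.462×10^-20 J, so ΔE = (5² − 3²)E_1 = 2.339×10^-19 J.
λ = hc/ΔE = (6.626×10^-34·2.998×10^8)/2.339×10^-19 = 8.49×10^-7 m = 849 nm.

λ = 849 nm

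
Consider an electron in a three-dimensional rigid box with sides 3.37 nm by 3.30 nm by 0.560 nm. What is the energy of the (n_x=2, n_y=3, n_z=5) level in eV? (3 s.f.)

For a 3D rectangular well E = (h²/8m_e)·Σ n_i²/L_i² = (6.626×10^-34)²/(8·9.109×10^-31) · [2²/(3.37 nm)² + 3²/(3.30 nm)² + 5²/(0.560 nm)²].
Evaluating gives E = 4.874×10^-18 J = 30.4 eV.

E = 30.4 eV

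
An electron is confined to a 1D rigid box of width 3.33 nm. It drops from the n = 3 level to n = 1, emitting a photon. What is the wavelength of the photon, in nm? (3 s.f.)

E_1 = h²/(8m_eL²) = 5.433×10^-21 J, so ΔE = (3² − 1²)E_1 = 4.346×10^-20 J.
λ = hc/ΔE = (6.626×10^-34·2.998×10^8)/4.346×10^-20 = 4.57×10^-6 m = 4.57×10^3 nm.

λ = 4.57×10^3 nm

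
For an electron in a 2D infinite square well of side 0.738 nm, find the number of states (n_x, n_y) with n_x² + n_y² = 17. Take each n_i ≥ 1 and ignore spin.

degeneracy = 2

The level has n_x² + n_y² = 17. The ordered positive-integer solutions are (1, 4), (4, 1).
That gives 2 states.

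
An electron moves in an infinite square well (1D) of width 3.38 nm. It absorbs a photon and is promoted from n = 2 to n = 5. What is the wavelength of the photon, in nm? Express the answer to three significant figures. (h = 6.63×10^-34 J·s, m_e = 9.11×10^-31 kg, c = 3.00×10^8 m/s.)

E_1 = h²/(8m_eL²) = 5.279×10^-21 J, so ΔE = (5² − 2²)E_1 = 1.109×10^-19 J.
λ = hc/ΔE = (6.63×10^-34·3.00×10^8)/1.109×10^-19 = 1.79×10^-6 m = 1.79×10^3 nm.

λ = 1.79×10^3 nm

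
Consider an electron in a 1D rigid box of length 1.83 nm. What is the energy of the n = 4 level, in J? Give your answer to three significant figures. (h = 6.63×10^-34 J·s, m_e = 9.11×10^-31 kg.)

For an infinite well E_n = n²h²/(8m_eL²), so E_1 = h²/(8m_eL²) = (6.63×10^-34)²/(8·9.11×10^-31·(1.83×10^-9 m)²) = 1.801×10^-20 J.
Then E_4 = 4²·E_1 = 16·1.801×10^-20 J = 2.88×10^-19 J.

E_4 = 2.88×10^-19 J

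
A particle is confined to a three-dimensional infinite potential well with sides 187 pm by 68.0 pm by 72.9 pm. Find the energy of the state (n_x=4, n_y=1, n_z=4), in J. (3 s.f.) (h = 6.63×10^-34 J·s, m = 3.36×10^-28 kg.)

For a 3D rectangular well E = (h²/8m)·Σ n_i²/L_i² = (6.63×10^-34)²/(8·3.36×10^-28) · [4²/(187 pm)² + 1²/(68.0 pm)² + 4²/(72.9 pm)²].
Evaluating gives E = 6.03×10^-19 J.

E = 6.03×10^-19 J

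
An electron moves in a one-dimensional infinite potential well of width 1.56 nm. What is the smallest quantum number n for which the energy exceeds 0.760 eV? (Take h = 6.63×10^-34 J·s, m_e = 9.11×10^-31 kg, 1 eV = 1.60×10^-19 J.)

n = 3

E_1 = h²/(8m_eL²) = 2.478×10^-20 J = 0.1549 eV.
Need n² > 0.760/0.1549 = 4.906, i.e. n > 2.215.
The smallest integer satisfying this is n = 3.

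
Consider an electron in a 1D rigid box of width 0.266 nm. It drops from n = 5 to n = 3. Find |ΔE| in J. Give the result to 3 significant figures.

|ΔE| = 1.36×10^-17 J

E_1 = h²/(8m_eL²) = 8.515×10^-19 J.
|ΔE| = |5² − 3²|·E_1 = 16·8.515×10^-19 J = 1.36×10^-17 J.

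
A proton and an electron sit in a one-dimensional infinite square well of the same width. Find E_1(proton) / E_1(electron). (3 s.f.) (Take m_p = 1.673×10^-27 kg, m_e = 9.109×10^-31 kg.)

E_n ∝ 1/m at fixed n and L, so the ratio is m_e/m_p = 9.109×10^-31/1.673×10^-27 = 5.44×10^-4.

5.44×10^-4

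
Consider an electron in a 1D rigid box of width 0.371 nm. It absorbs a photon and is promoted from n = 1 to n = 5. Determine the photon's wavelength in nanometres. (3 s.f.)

λ = 18.9 nm

E_1 = h²/(8m_eL²) = 4.377×10^-19 J, so ΔE = (5² − 1²)E_1 = 1.050×10^-17 J.
λ = hc/ΔE = (6.626×10^-34·2.998×10^8)/1.050×10^-17 = 1.89×10^-8 m = 18.9 nm.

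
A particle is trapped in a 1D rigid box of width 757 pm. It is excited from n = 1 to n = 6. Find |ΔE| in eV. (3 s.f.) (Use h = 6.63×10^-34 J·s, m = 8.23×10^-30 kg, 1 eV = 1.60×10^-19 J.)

|ΔE| = 2.55 eV

E_1 = h²/(8mL²) = 1.165×10^-20 J.
|ΔE| = |1² − 6²|·E_1 = 35·1.165×10^-20 J = 4.078×10^-19 J = 2.55 eV.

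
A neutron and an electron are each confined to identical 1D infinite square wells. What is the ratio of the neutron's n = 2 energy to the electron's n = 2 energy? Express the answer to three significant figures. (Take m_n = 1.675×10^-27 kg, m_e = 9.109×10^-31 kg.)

E_n ∝ 1/m at fixed n and L, so the ratio is m_e/m_n = 9.109×10^-31/1.675×10^-27 = 5.44×10^-4.

5.44×10^-4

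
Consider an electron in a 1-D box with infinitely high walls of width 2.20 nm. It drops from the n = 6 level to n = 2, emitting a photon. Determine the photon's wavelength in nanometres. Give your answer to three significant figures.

λ = 499 nm

E_1 = h²/(8m_eL²) = 1.245×10^-20 J, so ΔE = (6² − 2²)E_1 = 3.984×10^-19 J.
λ = hc/ΔE = (6.626×10^-34·2.998×10^8)/3.984×10^-19 = 4.99×10^-7 m = 499 nm.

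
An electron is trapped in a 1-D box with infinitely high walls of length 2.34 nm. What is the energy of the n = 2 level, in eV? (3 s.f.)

E_2 = 0.275 eV

For an infinite well E_n = n²h²/(8m_eL²), so E_1 = h²/(8m_eL²) = (6.626×10^-34)²/(8·9.109×10^-31·(2.34×10^-9 m)²) = 1.100×10^-20 J.
Then E_2 = 2²·E_1 = 4·1.100×10^-20 J = 4.400×10^-20 J.
Converting, E_2 = 4.400×10^-20 J / (1.602×10^-19 J/eV) = 0.275 eV.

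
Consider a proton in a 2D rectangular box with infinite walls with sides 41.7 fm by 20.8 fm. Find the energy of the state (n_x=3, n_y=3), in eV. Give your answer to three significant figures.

E = 5.32×10^6 eV

For a 2D rectangular well E = (h²/8m_p)·Σ n_i²/L_i² = (6.626×10^-34)²/(8·1.673×10^-27) · [3²/(41.7 fm)² + 3²/(20.8 fm)²].
Evaluating gives E = 8.522×10^-13 J = 5.32×10^6 eV.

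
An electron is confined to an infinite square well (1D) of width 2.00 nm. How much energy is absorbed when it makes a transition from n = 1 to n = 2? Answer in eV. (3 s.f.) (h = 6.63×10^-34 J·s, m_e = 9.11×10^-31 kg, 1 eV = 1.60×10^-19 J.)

E_1 = h²/(8m_eL²) = 1.508×10^-20 J.
|ΔE| = |1² − 2²|·E_1 = 3·1.508×10^-20 J = 4.524×10^-20 J = 0.283 eV.

|ΔE| = 0.283 eV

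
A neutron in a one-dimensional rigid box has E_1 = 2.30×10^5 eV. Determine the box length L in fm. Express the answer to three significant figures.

From E_n = n²h²/(8m_nL²), L = n·h/√(8m_nE_n).
E_1 = 2.30×10^5 eV = 3.685×10^-14 J, so L = 1·6.626×10^-34/√(8·1.675×10^-27·3.685×10^-14) = 2.98×10^-14 m = 29.8 fm.

L = 29.8 fm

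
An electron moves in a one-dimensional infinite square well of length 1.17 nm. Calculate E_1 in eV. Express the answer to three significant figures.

E_1 = 0.275 eV

For an infinite well E_n = n²h²/(8m_eL²), so E_1 = h²/(8m_eL²) = (6.626×10^-34)²/(8·9.109×10^-31·(1.17×10^-9 m)²) = 4.401×10^-20 J.
Converting, E_1 = 4.401×10^-20 J / (1.602×10^-19 J/eV) = 0.275 eV.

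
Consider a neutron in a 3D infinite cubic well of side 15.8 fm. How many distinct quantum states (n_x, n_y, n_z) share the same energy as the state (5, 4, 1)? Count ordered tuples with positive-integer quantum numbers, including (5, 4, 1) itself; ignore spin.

The level has n_x² + n_y² + n_z² = 42. The ordered positive-integer solutions are (1, 4, 5), (1, 5, 4), (4, 1, 5), (4, 5, 1), (5, 1, 4), (5, 4, 1).
That gives 6 states.

degeneracy = 6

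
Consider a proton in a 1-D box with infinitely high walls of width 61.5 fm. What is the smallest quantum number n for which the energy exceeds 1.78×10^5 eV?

E_1 = h²/(8m_pL²) = 8.673×10^-15 J = 5.414×10^4 eV.
Need n² > 1.78×10^5/5.414×10^4 = 3.288, i.e. n > 1.813.
The smallest integer satisfying this is n = 2.

n = 2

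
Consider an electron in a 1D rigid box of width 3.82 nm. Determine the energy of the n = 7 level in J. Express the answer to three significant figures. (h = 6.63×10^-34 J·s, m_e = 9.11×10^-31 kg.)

E_7 = 2.03×10^-19 J

For an infinite well E_n = n²h²/(8m_eL²), so E_1 = h²/(8m_eL²) = (6.63×10^-34)²/(8·9.11×10^-31·(3.82×10^-9 m)²) = 4.133×10^-21 J.
Then E_7 = 7²·E_1 = 49·4.133×10^-21 J = 2.03×10^-19 J.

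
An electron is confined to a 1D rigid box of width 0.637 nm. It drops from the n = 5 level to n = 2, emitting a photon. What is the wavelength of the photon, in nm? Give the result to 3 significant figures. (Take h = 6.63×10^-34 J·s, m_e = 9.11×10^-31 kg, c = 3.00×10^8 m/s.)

E_1 = h²/(8m_eL²) = 1.486×10^-19 J, so ΔE = (5² − 2²)E_1 = 3.121×10^-18 J.
λ = hc/ΔE = (6.63×10^-34·3.00×10^8)/3.121×10^-18 = 6.37×10^-8 m = 63.7 nm.

λ = 63.7 nm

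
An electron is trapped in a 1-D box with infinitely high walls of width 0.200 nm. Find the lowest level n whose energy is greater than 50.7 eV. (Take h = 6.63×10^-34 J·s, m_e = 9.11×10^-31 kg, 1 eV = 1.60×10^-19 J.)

E_1 = h²/(8m_eL²) = 1.508×10^-18 J = 9.425 eV.
Need n² > 50.7/9.425 = 5.379, i.e. n > 2.319.
The smallest integer satisfying this is n = 3.

n = 3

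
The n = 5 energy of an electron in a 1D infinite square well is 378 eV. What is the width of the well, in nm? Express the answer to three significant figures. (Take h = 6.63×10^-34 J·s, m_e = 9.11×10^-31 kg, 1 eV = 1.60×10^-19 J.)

From E_n = n²h²/(8m_eL²), L = n·h/√(8m_eE_n).
E_5 = 378 eV = 6.048×10^-17 J, so L = 5·6.63×10^-34/√(8·9.11×10^-31·6.048×10^-17) = 1.58×10^-10 m = 0.158 nm.

L = 0.158 nm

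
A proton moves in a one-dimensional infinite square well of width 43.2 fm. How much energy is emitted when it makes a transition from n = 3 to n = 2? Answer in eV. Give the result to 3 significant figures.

|ΔE| = 5.49×10^5 eV

E_1 = h²/(8m_pL²) = 1.758×10^-14 J.
|ΔE| = |3² − 2²|·E_1 = 5·1.758×10^-14 J = 8.790×10^-14 J = 5.49×10^5 eV.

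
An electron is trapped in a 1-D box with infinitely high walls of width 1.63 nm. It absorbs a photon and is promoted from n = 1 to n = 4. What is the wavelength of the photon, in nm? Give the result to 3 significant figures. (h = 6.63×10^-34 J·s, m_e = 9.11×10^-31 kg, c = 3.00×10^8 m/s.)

λ = 584 nm

E_1 = h²/(8m_eL²) = 2.270×10^-20 J, so ΔE = (4² − 1²)E_1 = 3.405×10^-19 J.
λ = hc/ΔE = (6.63×10^-34·3.00×10^8)/3.405×10^-19 = 5.84×10^-7 m = 584 nm.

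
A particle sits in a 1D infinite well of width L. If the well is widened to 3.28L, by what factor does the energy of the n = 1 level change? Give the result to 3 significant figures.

0.0930

E_n ∝ 1/L², so the energy scales by 1/3.28² = 0.0930.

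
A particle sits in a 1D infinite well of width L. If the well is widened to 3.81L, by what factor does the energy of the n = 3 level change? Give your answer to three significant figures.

0.0689

E_n ∝ 1/L², so the energy scales by 1/3.81² = 0.0689.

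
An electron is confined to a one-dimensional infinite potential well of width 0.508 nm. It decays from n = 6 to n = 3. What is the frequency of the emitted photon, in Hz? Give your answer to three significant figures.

E_1 = h²/(8m_eL²) = 2.335×10^-19 J and ΔE = (6² − 3²)E_1 = 6.304×10^-18 J.
f = ΔE/h = 6.304×10^-18/6.626×10^-34 = 9.51×10^15 Hz.

f = 9.51×10^15 Hz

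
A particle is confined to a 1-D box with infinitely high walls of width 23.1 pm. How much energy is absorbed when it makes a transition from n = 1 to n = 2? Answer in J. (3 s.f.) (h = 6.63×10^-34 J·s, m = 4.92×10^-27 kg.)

|ΔE| = 6.28×10^-20 J

E_1 = h²/(8mL²) = 2.093×10^-20 J.
|ΔE| = |1² − 2²|·E_1 = 3·2.093×10^-20 J = 6.28×10^-20 J.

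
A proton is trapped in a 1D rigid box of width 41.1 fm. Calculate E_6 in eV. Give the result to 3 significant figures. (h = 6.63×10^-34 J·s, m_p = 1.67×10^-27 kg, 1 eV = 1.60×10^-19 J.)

E_6 = 4.38×10^6 eV

For an infinite well E_n = n²h²/(8m_pL²), so E_1 = h²/(8m_pL²) = (6.63×10^-34)²/(8·1.67×10^-27·(4.11×10^-14 m)²) = 1.948×10^-14 J.
Then E_6 = 6²·E_1 = 36·1.948×10^-14 J = 7.013×10^-13 J.
Converting, E_6 = 7.013×10^-13 J / (1.60×10^-19 J/eV) = 4.38×10^6 eV.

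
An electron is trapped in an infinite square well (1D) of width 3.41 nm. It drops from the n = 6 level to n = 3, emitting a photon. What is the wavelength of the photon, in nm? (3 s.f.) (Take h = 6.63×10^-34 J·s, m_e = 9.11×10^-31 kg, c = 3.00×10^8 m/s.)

λ = 1.42×10^3 nm

E_1 = h²/(8m_eL²) = 5.187×10^-21 J, so ΔE = (6² − 3²)E_1 = 1.400×10^-19 J.
λ = hc/ΔE = (6.63×10^-34·3.00×10^8)/1.400×10^-19 = 1.42×10^-6 m = 1.42×10^3 nm.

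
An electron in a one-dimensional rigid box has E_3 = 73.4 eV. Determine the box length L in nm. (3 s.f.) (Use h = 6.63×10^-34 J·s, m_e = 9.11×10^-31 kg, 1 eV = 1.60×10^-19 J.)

L = 0.215 nm

From E_n = n²h²/(8m_eL²), L = n·h/√(8m_eE_n).
E_3 = 73.4 eV = 1.174×10^-17 J, so L = 3·6.63×10^-34/√(8·9.11×10^-31·1.174×10^-17) = 2.15×10^-10 m = 0.215 nm.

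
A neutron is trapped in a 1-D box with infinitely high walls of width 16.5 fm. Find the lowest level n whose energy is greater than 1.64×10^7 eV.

E_1 = h²/(8m_nL²) = 1.203×10^-13 J = 7.509×10^5 eV.
Need n² > 1.64×10^7/7.509×10^5 = 21.84, i.e. n > 4.673.
The smallest integer satisfying this is n = 5.

n = 5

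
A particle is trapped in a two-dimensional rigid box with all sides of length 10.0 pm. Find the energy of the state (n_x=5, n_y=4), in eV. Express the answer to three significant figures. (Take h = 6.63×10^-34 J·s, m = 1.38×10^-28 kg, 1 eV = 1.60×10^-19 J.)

E = 1.02×10^3 eV

For a 2D rectangular well E = (h²/8m)·Σ n_i²/L_i² = (6.63×10^-34)²/(8·1.38×10^-28) · [5²/(10.0 pm)² + 4²/(10.0 pm)²].
Evaluating gives E = 1.632×10^-16 J = 1.02×10^3 eV.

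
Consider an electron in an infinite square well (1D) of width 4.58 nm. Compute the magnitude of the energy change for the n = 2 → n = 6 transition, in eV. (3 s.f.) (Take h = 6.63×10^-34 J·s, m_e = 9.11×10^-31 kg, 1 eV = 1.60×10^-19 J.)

E_1 = h²/(8m_eL²) = 2.875×10^-21 J.
|ΔE| = |2² − 6²|·E_1 = 32·2.875×10^-21 J = 9.200×10^-20 J = 0.575 eV.

|ΔE| = 0.575 eV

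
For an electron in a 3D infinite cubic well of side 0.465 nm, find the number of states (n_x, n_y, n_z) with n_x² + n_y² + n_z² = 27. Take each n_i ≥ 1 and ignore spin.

degeneracy = 4

The level has n_x² + n_y² + n_z² = 27. The ordered positive-integer solutions are (1, 1, 5), (1, 5, 1), (3, 3, 3), (5, 1, 1).
That gives 4 states.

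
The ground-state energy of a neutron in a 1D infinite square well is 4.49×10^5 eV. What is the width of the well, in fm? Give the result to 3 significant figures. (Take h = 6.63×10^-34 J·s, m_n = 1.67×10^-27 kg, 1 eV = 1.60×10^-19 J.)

L = 21.4 fm

From E_n = n²h²/(8m_nL²), L = n·h/√(8m_nE_n).
E_1 = 4.49×10^5 eV = 7.184×10^-14 J, so L = 1·6.63×10^-34/√(8·1.67×10^-27·7.184×10^-14) = 2.14×10^-14 m = 21.4 fm.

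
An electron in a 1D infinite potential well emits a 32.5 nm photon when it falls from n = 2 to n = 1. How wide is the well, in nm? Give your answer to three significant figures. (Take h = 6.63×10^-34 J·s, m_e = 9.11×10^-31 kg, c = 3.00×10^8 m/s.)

L = 0.172 nm

The photon carries ΔE = hc/λ = 6.63×10^-34·3.00×10^8/3.25×10^-8 m = 6.120×10^-18 J.
Since ΔE = (2² − 1²)E_1, E_1 = 2.040×10^-18 J, and L = h/√(8m_eE_1) = 1.72×10^-10 m = 0.172 nm.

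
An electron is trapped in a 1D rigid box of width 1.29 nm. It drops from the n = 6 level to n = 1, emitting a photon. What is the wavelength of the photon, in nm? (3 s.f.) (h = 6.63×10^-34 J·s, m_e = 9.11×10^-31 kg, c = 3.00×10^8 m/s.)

λ = 157 nm

E_1 = h²/(8m_eL²) = 3.624×10^-20 J, so ΔE = (6² − 1²)E_1 = 1.268×10^-18 J.
λ = hc/ΔE = (6.63×10^-34·3.00×10^8)/1.268×10^-18 = 1.57×10^-7 m = 157 nm.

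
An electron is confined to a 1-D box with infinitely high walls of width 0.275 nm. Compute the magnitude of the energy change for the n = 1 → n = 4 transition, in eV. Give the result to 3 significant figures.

|ΔE| = 74.6 eV

E_1 = h²/(8m_eL²) = 7.967×10^-19 J.
|ΔE| = |1² − 4²|·E_1 = 15·7.967×10^-19 J = 1.195×10^-17 J = 74.6 eV.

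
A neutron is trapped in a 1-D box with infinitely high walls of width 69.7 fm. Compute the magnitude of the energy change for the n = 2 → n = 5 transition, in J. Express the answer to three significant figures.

E_1 = h²/(8m_nL²) = 6.744×10^-15 J.
|ΔE| = |2² − 5²|·E_1 = 21·6.744×10^-15 J = 1.42×10^-13 J.

|ΔE| = 1.42×10^-13 J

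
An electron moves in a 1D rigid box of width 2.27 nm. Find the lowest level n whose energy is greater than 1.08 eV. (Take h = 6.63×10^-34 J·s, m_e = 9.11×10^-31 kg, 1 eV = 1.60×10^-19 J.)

E_1 = h²/(8m_eL²) = 1.170×10^-20 J = 0.07313 eV.
Need n² > 1.08/0.07313 = 14.77, i.e. n > 3.843.
The smallest integer satisfying this is n = 4.

n = 4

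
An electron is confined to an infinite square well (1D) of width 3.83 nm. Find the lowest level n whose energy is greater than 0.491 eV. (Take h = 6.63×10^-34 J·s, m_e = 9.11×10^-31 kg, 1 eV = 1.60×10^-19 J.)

n = 5

E_1 = h²/(8m_eL²) = 4.112×10^-21 J = 0.02570 eV.
Need n² > 0.491/0.02570 = 19.11, i.e. n > 4.371.
The smallest integer satisfying this is n = 5.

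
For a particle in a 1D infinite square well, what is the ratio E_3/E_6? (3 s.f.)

0.250

E_n ∝ n², so E_3/E_6 = 3²/6² = 9/36 = 0.250.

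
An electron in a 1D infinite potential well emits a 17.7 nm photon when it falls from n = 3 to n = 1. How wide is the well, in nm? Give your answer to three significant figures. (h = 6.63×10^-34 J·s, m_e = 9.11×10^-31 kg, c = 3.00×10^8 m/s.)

The photon carries ΔE = hc/λ = 6.63×10^-34·3.00×10^8/1.77×10^-8 m = 1.124×10^-17 J.
Since ΔE = (3² − 1²)E_1, E_1 = 1.405×10^-18 J, and L = h/√(8m_eE_1) = 2.07×10^-10 m = 0.207 nm.

L = 0.207 nm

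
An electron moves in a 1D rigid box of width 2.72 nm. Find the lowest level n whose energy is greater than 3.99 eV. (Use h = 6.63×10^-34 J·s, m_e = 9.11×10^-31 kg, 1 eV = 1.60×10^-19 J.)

n = 9

E_1 = h²/(8m_eL²) = 8.152×10^-21 J = 0.05095 eV.
Need n² > 3.99/0.05095 = 78.31, i.e. n > 8.849.
The smallest integer satisfying this is n = 9.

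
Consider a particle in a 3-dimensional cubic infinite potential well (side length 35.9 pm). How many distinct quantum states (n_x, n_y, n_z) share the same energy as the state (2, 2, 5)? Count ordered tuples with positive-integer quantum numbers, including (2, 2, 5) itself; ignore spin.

The level has n_x² + n_y² + n_z² = 33. The ordered positive-integer solutions are (1, 4, 4), (2, 2, 5), (2, 5, 2), (4, 1, 4), (4, 4, 1), (5, 2, 2).
That gives 6 states.

degeneracy = 6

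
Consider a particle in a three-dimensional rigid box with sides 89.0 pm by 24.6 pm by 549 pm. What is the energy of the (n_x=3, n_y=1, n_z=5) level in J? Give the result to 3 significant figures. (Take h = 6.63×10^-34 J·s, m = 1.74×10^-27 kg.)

For a 3D rectangular well E = (h²/8m)·Σ n_i²/L_i² = (6.63×10^-34)²/(8·1.74×10^-27) · [3²/(89.0 pm)² + 1²/(24.6 pm)² + 5²/(549 pm)²].
Evaluating gives E = 9.07×10^-20 J.

E = 9.07×10^-20 J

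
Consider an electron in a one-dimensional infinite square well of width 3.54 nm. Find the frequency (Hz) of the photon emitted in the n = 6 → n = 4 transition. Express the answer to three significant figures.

E_1 = h²/(8m_eL²) = 4.808×10^-21 J and ΔE = (6² − 4²)E_1 = 9.616×10^-20 J.
f = ΔE/h = 9.616×10^-20/6.626×10^-34 = 1.45×10^14 Hz.

f = 1.45×10^14 Hz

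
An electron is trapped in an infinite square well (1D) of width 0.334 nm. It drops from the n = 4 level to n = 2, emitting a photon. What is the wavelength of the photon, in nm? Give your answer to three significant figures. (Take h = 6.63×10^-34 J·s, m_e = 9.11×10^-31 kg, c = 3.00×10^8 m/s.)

E_1 = h²/(8m_eL²) = 5.407×10^-19 J, so ΔE = (4² − 2²)E_1 = 6.488×10^-18 J.
λ = hc/ΔE = (6.63×10^-34·3.00×10^8)/6.488×10^-18 = 3.07×10^-8 m = 30.7 nm.

λ = 30.7 nm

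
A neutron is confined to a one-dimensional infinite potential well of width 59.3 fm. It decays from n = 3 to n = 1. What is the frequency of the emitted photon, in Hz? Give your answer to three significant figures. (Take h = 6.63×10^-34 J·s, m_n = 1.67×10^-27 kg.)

E_1 = h²/(8m_nL²) = 9.356×10^-15 J and ΔE = (3² − 1²)E_1 = 7.485×10^-14 J.
f = ΔE/h = 7.485×10^-14/6.63×10^-34 = 1.13×10^20 Hz.

f = 1.13×10^20 Hz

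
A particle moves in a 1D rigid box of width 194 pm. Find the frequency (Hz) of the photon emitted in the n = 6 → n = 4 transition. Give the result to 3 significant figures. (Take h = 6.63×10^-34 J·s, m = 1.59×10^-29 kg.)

f = 2.77×10^15 Hz

E_1 = h²/(8mL²) = 9.182×10^-20 J and ΔE = (6² − 4²)E_1 = 1.836×10^-18 J.
f = ΔE/h = 1.836×10^-18/6.63×10^-34 = 2.77×10^15 Hz.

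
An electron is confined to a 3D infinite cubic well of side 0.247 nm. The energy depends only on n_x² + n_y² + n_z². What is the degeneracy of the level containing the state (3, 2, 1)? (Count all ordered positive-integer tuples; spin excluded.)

degeneracy = 6

The level has n_x² + n_y² + n_z² = 14. The ordered positive-integer solutions are (1, 2, 3), (1, 3, 2), (2, 1, 3), (2, 3, 1), (3, 1, 2), (3, 2, 1).
That gives 6 states.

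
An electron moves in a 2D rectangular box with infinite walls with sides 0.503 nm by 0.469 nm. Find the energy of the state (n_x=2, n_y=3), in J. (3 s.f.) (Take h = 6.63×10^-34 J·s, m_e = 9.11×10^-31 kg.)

For a 2D rectangular well E = (h²/8m_e)·Σ n_i²/L_i² = (6.63×10^-34)²/(8·9.11×10^-31) · [2²/(0.503 nm)² + 3²/(0.469 nm)²].
Evaluating gives E = 3.42×10^-18 J.

E = 3.42×10^-18 J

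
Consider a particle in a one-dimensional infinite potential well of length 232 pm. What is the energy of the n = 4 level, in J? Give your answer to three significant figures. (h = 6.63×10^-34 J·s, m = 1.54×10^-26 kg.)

For an infinite well E_n = n²h²/(8mL²), so E_1 = h²/(8mL²) = (6.63×10^-34)²/(8·1.54×10^-26·(2.32×10^-10 m)²) = 6.629×10^-23 J.
Then E_4 = 4²·E_1 = 16·6.629×10^-23 J = 1.06×10^-21 J.

E_4 = 1.06×10^-21 J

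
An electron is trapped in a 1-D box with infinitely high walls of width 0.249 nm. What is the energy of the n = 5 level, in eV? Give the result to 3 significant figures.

For an infinite well E_n = n²h²/(8m_eL²), so E_1 = h²/(8m_eL²) = (6.626×10^-34)²/(8·9.109×10^-31·(2.49×10^-10 m)²) = 9.717×10^-19 J.
Then E_5 = 5²·E_1 = 25·9.717×10^-19 J = 2.429×10^-17 J.
Converting, E_5 = 2.429×10^-17 J / (1.602×10^-19 J/eV) = 152 eV.

E_5 = 152 eV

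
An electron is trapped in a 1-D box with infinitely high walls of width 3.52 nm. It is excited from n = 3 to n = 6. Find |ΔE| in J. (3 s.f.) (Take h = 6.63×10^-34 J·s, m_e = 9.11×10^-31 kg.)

E_1 = h²/(8m_eL²) = 4.868×10^-21 J.
|ΔE| = |3² − 6²|·E_1 = 27·4.868×10^-21 J = 1.31×10^-19 J.

|ΔE| = 1.31×10^-19 J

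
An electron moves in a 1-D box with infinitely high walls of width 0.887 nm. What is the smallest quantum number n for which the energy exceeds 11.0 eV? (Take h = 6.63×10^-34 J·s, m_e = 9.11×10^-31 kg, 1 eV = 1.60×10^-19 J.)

E_1 = h²/(8m_eL²) = 7.666×10^-20 J = 0.4791 eV.
Need n² > 11.0/0.4791 = 22.96, i.e. n > 4.792.
The smallest integer satisfying this is n = 5.

n = 5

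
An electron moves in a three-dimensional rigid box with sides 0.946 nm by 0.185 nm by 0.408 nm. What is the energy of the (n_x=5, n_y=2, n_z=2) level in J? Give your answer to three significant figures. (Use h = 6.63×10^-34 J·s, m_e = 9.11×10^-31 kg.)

For a 3D rectangular well E = (h²/8m_e)·Σ n_i²/L_i² = (6.63×10^-34)²/(8·9.11×10^-31) · [5²/(0.946 nm)² + 2²/(0.185 nm)² + 2²/(0.408 nm)²].
Evaluating gives E = 1.02×10^-17 J.

E = 1.02×10^-17 J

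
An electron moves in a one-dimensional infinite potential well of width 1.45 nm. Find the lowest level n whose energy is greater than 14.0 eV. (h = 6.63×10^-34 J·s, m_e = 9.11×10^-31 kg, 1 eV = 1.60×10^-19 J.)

n = 9

E_1 = h²/(8m_eL²) = 2.869×10^-20 J = 0.1793 eV.
Need n² > 14.0/0.1793 = 78.08, i.e. n > 8.836.
The smallest integer satisfying this is n = 9.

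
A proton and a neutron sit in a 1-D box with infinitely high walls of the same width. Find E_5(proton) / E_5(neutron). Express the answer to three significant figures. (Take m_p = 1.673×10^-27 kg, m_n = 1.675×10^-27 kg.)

1.00

E_n ∝ 1/m at fixed n and L, so the ratio is m_n/m_p = 1.675×10^-27/1.673×10^-27 = 1.00.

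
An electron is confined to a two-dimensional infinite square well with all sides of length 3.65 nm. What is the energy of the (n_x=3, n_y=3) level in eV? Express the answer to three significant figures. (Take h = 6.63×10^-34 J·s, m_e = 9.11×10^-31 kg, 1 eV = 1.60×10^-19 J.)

E = 0.509 eV

For a 2D rectangular well E = (h²/8m_e)·Σ n_i²/L_i² = (6.63×10^-34)²/(8·9.11×10^-31) · [3²/(3.65 nm)² + 3²/(3.65 nm)²].
Evaluating gives E = 8.149×10^-20 J = 0.509 eV.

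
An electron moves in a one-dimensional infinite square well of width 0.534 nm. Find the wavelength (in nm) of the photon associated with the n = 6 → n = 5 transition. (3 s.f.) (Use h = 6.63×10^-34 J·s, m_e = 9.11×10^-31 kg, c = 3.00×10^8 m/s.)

λ = 85.5 nm

E_1 = h²/(8m_eL²) = 2.115×10^-19 J, so ΔE = (6² − 5²)E_1 = 2.326×10^-18 J.
λ = hc/ΔE = (6.63×10^-34·3.00×10^8)/2.326×10^-18 = 8.55×10^-8 m = 85.5 nm.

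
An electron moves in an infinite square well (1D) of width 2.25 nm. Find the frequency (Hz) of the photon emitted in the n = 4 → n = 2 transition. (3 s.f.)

f = 2.16×10^14 Hz

E_1 = h²/(8m_eL²) = 1.190×10^-20 J and ΔE = (4² − 2²)E_1 = 1.428×10^-19 J.
f = ΔE/h = 1.428×10^-19/6.626×10^-34 = 2.16×10^14 Hz.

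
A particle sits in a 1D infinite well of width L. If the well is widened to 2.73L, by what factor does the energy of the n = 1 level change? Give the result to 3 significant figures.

E_n ∝ 1/L², so the energy scales by 1/2.73² = 0.134.

0.134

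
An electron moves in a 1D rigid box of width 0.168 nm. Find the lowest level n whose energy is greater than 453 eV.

n = 6

E_1 = h²/(8m_eL²) = 2.135×10^-18 J = 13.33 eV.
Need n² > 453/13.33 = 33.98, i.e. n > 5.829.
The smallest integer satisfying this is n = 6.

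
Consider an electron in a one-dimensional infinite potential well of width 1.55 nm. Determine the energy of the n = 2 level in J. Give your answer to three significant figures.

For an infinite well E_n = n²h²/(8m_eL²), so E_1 = h²/(8m_eL²) = (6.626×10^-34)²/(8·9.109×10^-31·(1.55×10^-9 m)²) = 2.508×10^-20 J.
Then E_2 = 2²·E_1 = 4·2.508×10^-20 J = 1.00×10^-19 J.

E_2 = 1.00×10^-19 J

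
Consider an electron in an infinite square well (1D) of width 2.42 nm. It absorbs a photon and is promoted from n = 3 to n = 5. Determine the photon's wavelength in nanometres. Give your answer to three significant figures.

E_1 = h²/(8m_eL²) = 1.029×10^-20 J, so ΔE = (5² − 3²)E_1 = 1.646×10^-19 J.
λ = hc/ΔE = (6.626×10^-34·2.998×10^8)/1.646×10^-19 = 1.21×10^-6 m = 1.21×10^3 nm.

λ = 1.21×10^3 nm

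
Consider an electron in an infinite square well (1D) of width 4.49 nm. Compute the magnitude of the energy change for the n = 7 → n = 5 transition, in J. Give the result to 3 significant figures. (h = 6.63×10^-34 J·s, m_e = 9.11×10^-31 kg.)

E_1 = h²/(8m_eL²) = 2.992×10^-21 J.
|ΔE| = |7² − 5²|·E_1 = 24·2.992×10^-21 J = 7.18×10^-20 J.

|ΔE| = 7.18×10^-20 J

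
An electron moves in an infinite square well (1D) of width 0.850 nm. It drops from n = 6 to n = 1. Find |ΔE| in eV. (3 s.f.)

|ΔE| = 18.2 eV

E_1 = h²/(8m_eL²) = 8.339×10^-20 J.
|ΔE| = |6² − 1²|·E_1 = 35·8.339×10^-20 J = 2.919×10^-18 J = 18.2 eV.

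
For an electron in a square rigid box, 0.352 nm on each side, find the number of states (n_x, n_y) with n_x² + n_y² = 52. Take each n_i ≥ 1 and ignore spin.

degeneracy = 2

The level has n_x² + n_y² = 52. The ordered positive-integer solutions are (4, 6), (6, 4).
That gives 2 states.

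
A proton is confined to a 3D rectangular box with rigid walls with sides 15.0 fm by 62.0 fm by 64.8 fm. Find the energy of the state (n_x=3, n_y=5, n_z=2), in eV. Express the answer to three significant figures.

E = 9.72×10^6 eV

For a 3D rectangular well E = (h²/8m_p)·Σ n_i²/L_i² = (6.626×10^-34)²/(8·1.673×10^-27) · [3²/(15.0 fm)² + 5²/(62.0 fm)² + 2²/(64.8 fm)²].
Evaluating gives E = 1.557×10^-12 J = 9.72×10^6 eV.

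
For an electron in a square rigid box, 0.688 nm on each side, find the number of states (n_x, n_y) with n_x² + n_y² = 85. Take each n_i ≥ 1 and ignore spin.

degeneracy = 4

The level has n_x² + n_y² = 85. The ordered positive-integer solutions are (2, 9), (6, 7), (7, 6), (9, 2).
That gives 4 states.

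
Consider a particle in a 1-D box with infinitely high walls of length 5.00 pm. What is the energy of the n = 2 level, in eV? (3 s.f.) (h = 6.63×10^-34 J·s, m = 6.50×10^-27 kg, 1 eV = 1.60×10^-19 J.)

E_2 = 8.45 eV

For an infinite well E_n = n²h²/(8mL²), so E_1 = h²/(8mL²) = (6.63×10^-34)²/(8·6.50×10^-27·(5.00×10^-12 m)²) = 3.381×10^-19 J.
Then E_2 = 2²·E_1 = 4·3.381×10^-19 J = 1.352×10^-18 J.
Converting, E_2 = 1.352×10^-18 J / (1.60×10^-19 J/eV) = 8.45 eV.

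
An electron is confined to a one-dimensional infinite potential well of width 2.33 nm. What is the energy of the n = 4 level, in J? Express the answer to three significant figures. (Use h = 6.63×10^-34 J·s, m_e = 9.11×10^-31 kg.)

For an infinite well E_n = n²h²/(8m_eL²), so E_1 = h²/(8m_eL²) = (6.63×10^-34)²/(8·9.11×10^-31·(2.33×10^-9 m)²) = 1.111×10^-20 J.
Then E_4 = 4²·E_1 = 16·1.111×10^-20 J = 1.78×10^-19 J.

E_4 = 1.78×10^-19 J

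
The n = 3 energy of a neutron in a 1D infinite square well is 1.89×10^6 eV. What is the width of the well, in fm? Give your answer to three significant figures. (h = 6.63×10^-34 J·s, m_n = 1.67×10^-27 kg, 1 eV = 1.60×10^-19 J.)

L = 31.3 fm

From E_n = n²h²/(8m_nL²), L = n·h/√(8m_nE_n).
E_3 = 1.89×10^6 eV = 3.024×10^-13 J, so L = 3·6.63×10^-34/√(8·1.67×10^-27·3.024×10^-13) = 3.13×10^-14 m = 31.3 fm.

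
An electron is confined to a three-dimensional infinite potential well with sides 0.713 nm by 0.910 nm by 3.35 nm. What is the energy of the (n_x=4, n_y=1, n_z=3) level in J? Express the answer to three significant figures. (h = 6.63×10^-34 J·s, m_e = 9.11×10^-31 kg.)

For a 3D rectangular well E = (h²/8m_e)·Σ n_i²/L_i² = (6.63×10^-34)²/(8·9.11×10^-31) · [4²/(0.713 nm)² + 1²/(0.910 nm)² + 3²/(3.35 nm)²].
Evaluating gives E = 2.02×10^-18 J.

E = 2.02×10^-18 J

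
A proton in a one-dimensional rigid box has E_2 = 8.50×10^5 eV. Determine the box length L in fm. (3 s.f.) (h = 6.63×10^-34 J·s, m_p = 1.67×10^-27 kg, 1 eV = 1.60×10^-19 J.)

L = 31.1 fm

From E_n = n²h²/(8m_pL²), L = n·h/√(8m_pE_n).
E_2 = 8.50×10^5 eV = 1.360×10^-13 J, so L = 2·6.63×10^-34/√(8·1.67×10^-27·1.360×10^-13) = 3.11×10^-14 m = 31.1 fm.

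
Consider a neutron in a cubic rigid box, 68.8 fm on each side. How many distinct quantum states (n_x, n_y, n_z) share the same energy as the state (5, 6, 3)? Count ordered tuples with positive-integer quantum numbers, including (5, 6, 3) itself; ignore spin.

The level has n_x² + n_y² + n_z² = 70. The ordered positive-integer solutions are (3, 5, 6), (3, 6, 5), (5, 3, 6), (5, 6, 3), (6, 3, 5), (6, 5, 3).
That gives 6 states.

degeneracy = 6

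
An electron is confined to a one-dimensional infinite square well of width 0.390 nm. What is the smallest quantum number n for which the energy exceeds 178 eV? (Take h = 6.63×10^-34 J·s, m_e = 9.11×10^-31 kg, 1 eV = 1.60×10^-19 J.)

E_1 = h²/(8m_eL²) = 3.965×10^-19 J = 2.478 eV.
Need n² > 178/2.478 = 71.83, i.e. n > 8.475.
The smallest integer satisfying this is n = 9.

n = 9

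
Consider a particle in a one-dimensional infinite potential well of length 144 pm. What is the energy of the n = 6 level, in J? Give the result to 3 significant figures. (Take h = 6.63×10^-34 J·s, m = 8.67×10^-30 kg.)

E_6 = 1.10×10^-17 J

For an infinite well E_n = n²h²/(8mL²), so E_1 = h²/(8mL²) = (6.63×10^-34)²/(8·8.67×10^-30·(1.44×10^-10 m)²) = 3.056×10^-19 J.
Then E_6 = 6²·E_1 = 36·3.056×10^-19 J = 1.10×10^-17 J.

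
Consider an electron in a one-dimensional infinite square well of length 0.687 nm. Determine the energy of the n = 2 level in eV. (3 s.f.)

For an infinite well E_n = n²h²/(8m_eL²), so E_1 = h²/(8m_eL²) = (6.626×10^-34)²/(8·9.109×10^-31·(6.87×10^-10 m)²) = 1.277×10^-19 J.
Then E_2 = 2²·E_1 = 4·1.277×10^-19 J = 5.108×10^-19 J.
Converting, E_2 = 5.108×10^-19 J / (1.602×10^-19 J/eV) = 3.19 eV.

E_2 = 3.19 eV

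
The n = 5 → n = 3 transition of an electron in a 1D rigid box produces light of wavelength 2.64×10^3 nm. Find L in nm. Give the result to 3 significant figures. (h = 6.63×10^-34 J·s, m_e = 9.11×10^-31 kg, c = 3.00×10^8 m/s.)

L = 3.58 nm

The photon carries ΔE = hc/λ = 6.63×10^-34·3.00×10^8/2.64×10^-6 m = 7.534×10^-20 J.
Since ΔE = (5² − 3²)E_1, E_1 = 4.709×10^-21 J, and L = h/√(8m_eE_1) = 3.58×10^-9 m = 3.58 nm.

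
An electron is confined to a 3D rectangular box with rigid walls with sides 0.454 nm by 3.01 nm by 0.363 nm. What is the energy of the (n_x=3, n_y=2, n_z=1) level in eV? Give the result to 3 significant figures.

For a 3D rectangular well E = (h²/8m_e)·Σ n_i²/L_i² = (6.626×10^-34)²/(8·9.109×10^-31) · [3²/(0.454 nm)² + 2²/(3.01 nm)² + 1²/(0.363 nm)²].
Evaluating gives E = 3.115×10^-18 J = 19.4 eV.

E = 19.4 eV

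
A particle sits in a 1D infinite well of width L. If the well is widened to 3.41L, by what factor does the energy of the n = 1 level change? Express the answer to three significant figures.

E_n ∝ 1/L², so the energy scales by 1/3.41² = 0.0860.

0.0860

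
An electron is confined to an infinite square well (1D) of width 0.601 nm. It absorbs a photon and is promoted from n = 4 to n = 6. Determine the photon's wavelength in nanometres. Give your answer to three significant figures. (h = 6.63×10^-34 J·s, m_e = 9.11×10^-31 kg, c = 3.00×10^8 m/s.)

λ = 59.6 nm

E_1 = h²/(8m_eL²) = 1.670×10^-19 J, so ΔE = (6² − 4²)E_1 = 3.340×10^-18 J.
λ = hc/ΔE = (6.63×10^-34·3.00×10^8)/3.340×10^-18 = 5.96×10^-8 m = 59.6 nm.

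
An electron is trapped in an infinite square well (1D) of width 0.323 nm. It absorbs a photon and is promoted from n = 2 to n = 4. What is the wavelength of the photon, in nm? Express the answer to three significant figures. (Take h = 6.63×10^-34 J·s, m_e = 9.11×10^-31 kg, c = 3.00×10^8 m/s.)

λ = 28.7 nm

E_1 = h²/(8m_eL²) = 5.781×10^-19 J, so ΔE = (4² − 2²)E_1 = 6.937×10^-18 J.
λ = hc/ΔE = (6.63×10^-34·3.00×10^8)/6.937×10^-18 = 2.87×10^-8 m = 28.7 nm.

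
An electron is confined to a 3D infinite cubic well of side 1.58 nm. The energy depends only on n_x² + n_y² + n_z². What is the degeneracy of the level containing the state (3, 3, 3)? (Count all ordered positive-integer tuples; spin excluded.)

The level has n_x² + n_y² + n_z² = 27. The ordered positive-integer solutions are (1, 1, 5), (1, 5, 1), (3, 3, 3), (5, 1, 1).
That gives 4 states.

degeneracy = 4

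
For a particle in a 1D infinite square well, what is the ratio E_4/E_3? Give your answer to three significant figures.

1.78

E_n ∝ n², so E_4/E_3 = 4²/3² = 16/9 = 1.78.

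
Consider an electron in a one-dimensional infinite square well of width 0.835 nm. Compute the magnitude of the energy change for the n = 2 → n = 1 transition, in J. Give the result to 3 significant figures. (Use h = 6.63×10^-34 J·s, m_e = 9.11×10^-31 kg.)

|ΔE| = 2.60×10^-19 J

E_1 = h²/(8m_eL²) = 8.651×10^-20 J.
|ΔE| = |2² − 1²|·E_1 = 3·8.651×10^-20 J = 2.60×10^-19 J.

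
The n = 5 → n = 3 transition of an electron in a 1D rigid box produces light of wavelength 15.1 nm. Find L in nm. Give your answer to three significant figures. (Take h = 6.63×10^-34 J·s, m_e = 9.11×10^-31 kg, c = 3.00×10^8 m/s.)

The photon carries ΔE = hc/λ = 6.63×10^-34·3.00×10^8/1.51×10^-8 m = 1.317×10^-17 J.
Since ΔE = (5² − 3²)E_1, E_1 = 8.231×10^-19 J, and L = h/√(8m_eE_1) = 2.71×10^-10 m = 0.271 nm.

L = 0.271 nm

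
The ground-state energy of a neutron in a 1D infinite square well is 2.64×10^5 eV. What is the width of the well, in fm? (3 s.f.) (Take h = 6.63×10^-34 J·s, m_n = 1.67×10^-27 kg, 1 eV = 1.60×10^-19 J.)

From E_n = n²h²/(8m_nL²), L = n·h/√(8m_nE_n).
E_1 = 2.64×10^5 eV = 4.224×10^-14 J, so L = 1·6.63×10^-34/√(8·1.67×10^-27·4.224×10^-14) = 2.79×10^-14 m = 27.9 fm.

L = 27.9 fm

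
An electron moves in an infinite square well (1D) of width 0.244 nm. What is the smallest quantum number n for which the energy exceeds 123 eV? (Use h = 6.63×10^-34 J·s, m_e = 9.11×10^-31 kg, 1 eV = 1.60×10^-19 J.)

n = 5

E_1 = h²/(8m_eL²) = 1.013×10^-18 J = 6.331 eV.
Need n² > 123/6.331 = 19.43, i.e. n > 4.408.
The smallest integer satisfying this is n = 5.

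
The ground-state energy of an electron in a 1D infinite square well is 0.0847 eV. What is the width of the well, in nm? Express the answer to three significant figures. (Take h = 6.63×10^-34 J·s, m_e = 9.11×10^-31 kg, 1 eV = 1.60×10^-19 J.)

L = 2.11 nm

From E_n = n²h²/(8m_eL²), L = n·h/√(8m_eE_n).
E_1 = 0.0847 eV = 1.355×10^-20 J, so L = 1·6.63×10^-34/√(8·9.11×10^-31·1.355×10^-20) = 2.11×10^-9 m = 2.11 nm.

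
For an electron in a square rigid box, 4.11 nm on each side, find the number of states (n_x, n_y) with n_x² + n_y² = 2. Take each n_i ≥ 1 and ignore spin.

degeneracy = 1

The level has n_x² + n_y² = 2. The ordered positive-integer solutions are (1, 1).
That gives 1 state.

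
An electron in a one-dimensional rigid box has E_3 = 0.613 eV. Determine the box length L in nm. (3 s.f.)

From E_n = n²h²/(8m_eL²), L = n·h/√(8m_eE_n).
E_3 = 0.613 eV = 9.820×10^-20 J, so L = 3·6.626×10^-34/√(8·9.109×10^-31·9.820×10^-20) = 2.35×10^-9 m = 2.35 nm.

L = 2.35 nm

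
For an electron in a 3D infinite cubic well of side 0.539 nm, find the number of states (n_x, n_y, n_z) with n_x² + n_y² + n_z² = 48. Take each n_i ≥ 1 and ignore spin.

degeneracy = 1

The level has n_x² + n_y² + n_z² = 48. The ordered positive-integer solutions are (4, 4, 4).
That gives 1 state.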